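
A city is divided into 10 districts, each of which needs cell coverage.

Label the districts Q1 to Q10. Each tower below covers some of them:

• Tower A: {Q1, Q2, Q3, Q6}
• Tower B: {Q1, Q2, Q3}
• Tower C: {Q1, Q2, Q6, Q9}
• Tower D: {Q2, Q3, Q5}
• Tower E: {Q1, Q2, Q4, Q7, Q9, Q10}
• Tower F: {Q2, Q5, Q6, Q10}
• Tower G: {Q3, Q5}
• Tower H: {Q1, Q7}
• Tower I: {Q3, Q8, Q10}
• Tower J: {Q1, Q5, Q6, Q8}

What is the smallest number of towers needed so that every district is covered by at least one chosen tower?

3

Take {B, E, J}. Their union is {Q1, Q2, Q3, Q4, Q5, Q6, Q7, Q8, Q9, Q10}, which is all 10 districts.
Only E contains Q4, so E is forced; the remaining 4 districts need at least 2 more towers (each remaining tower adds at most 3) — so at least 3 towers are needed, and 3 is optimal.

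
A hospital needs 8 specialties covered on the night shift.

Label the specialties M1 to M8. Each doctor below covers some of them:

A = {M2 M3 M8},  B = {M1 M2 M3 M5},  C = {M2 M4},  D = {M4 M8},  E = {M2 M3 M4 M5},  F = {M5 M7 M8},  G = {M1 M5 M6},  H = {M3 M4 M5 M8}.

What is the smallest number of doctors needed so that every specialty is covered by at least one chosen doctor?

3

Take {E, F, G}. Their union is {M1, M2, M3, M4, M5, M6, M7, M8}, which is all 8 specialties.
Only G contains M6, so G is forced; the remaining 5 specialties need at least 2 more doctors (each remaining doctor adds at most 3) — so at least 3 doctors are needed, and 3 is optimal.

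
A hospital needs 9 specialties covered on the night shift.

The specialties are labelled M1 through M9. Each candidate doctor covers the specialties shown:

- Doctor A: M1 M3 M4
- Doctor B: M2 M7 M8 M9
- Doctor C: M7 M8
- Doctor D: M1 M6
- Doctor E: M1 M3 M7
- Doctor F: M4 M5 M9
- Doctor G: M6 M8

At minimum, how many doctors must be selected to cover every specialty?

4

B and D and E and F together: B ∪ D ∪ E ∪ F = {M1, M2, M3, M4, M5, M6, M7, M8, M9} — every specialty is covered.
No 3 of the 7 doctors cover everything (all 35 combinations miss at least one specialty), so 4 is optimal.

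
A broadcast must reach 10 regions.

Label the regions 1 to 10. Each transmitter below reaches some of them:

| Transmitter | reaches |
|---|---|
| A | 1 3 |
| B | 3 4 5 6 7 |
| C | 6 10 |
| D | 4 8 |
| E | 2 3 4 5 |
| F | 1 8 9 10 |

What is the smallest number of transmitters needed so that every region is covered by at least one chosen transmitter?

B and E and F together: B ∪ E ∪ F = {1, 2, 3, 4, 5, 6, 7, 8, 9, 10} — every region is covered.
Only E contains 2, so E is forced; the remaining 6 regions need at least 2 more transmitters (each remaining transmitter adds at most 4) — so at least 3 transmitters are needed, and 3 is optimal.

3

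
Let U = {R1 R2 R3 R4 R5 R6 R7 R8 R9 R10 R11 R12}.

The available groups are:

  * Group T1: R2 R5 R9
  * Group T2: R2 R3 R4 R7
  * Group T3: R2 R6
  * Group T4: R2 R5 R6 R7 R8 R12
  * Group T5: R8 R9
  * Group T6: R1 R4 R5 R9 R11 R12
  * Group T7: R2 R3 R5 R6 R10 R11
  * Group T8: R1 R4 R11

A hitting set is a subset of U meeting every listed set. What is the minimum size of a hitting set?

H = {R4, R6, R9} meets every group (each contains at least one member of H), and |H| = 3.
The groups T3, T5, T8 are pairwise disjoint, so any hitting set needs a separate element for each — at least 3. Hence 3 is optimal.

3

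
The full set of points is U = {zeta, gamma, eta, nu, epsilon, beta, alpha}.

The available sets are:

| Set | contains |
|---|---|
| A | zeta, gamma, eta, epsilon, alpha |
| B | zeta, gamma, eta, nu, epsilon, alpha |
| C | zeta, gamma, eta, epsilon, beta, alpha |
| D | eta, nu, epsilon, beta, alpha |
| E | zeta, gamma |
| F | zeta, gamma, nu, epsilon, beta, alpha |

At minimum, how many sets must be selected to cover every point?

2

Take {B, D}. Their union is {zeta, gamma, eta, nu, epsilon, beta, alpha}, which is all 7 points.
No single set has all 7 points (the largest, B, has 6), so 2 is optimal.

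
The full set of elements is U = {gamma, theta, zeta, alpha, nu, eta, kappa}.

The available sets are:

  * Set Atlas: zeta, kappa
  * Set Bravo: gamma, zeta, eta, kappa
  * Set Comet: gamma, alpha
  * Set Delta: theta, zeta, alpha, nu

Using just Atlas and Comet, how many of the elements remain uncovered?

Union of Atlas, Comet = {gamma, zeta, alpha, kappa}.
Not covered: theta, nu, eta — 3 elements.

3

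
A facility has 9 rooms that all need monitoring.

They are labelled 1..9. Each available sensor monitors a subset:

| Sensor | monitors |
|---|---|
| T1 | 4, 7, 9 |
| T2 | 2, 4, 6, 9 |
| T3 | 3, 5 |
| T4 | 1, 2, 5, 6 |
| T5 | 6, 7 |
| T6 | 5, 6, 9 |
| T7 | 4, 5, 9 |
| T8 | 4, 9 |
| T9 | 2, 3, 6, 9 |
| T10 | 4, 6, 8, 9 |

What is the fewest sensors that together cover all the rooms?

4

T1 and T4 and T9 and T10 together: T1 ∪ T4 ∪ T9 ∪ T10 = {1, 2, 3, 4, 5, 6, 7, 8, 9} — every room is covered.
No 3 of the 10 sensors cover everything (all 120 combinations miss at least one room), so 4 is optimal.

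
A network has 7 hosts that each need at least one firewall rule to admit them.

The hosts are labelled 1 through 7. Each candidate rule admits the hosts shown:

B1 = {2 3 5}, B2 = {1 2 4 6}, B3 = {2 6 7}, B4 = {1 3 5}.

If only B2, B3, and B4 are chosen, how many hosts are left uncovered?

Union of B2, B3, B4 = {1, 2, 3, 4, 5, 6, 7} — that's every host, so 0 are uncovered.

0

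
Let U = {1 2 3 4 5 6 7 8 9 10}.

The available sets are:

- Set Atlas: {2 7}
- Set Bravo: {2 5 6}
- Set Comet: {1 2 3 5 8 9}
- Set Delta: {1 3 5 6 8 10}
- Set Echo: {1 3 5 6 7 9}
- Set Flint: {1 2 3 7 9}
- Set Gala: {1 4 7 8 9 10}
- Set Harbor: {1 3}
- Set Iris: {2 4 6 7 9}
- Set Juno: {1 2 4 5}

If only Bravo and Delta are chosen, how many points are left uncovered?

3

Union of Bravo, Delta = {1, 2, 3, 5, 6, 8, 10}.
Not covered: 4, 7, 9 — 3 points.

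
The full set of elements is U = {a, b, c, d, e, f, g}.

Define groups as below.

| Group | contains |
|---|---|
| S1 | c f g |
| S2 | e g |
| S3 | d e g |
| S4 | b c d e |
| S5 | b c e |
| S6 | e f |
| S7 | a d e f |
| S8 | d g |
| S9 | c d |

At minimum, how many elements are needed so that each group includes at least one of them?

3

The 3 elements {d, e, g} hit every group.
No choice of 2 elements meets every group, so 3 is the minimum.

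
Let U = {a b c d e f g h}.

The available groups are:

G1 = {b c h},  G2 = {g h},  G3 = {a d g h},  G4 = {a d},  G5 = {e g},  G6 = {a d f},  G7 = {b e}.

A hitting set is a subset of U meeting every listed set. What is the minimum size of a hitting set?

3

The 3 points {b, d, g} hit every group.
The groups G1, G5, G6 are pairwise disjoint, so any hitting set needs a separate point for each — at least 3. Hence 3 is optimal.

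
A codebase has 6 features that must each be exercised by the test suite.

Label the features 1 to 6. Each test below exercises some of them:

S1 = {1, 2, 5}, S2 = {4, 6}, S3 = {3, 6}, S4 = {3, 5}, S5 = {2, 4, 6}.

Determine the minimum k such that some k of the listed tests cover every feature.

S1 and S2 and S4 together: S1 ∪ S2 ∪ S4 = {1, 2, 3, 4, 5, 6} — every feature is covered.
Only S1 contains 1, so S1 is forced; the remaining 3 features need at least 2 more tests (each remaining test adds at most 2) — so at least 3 tests are needed, and 3 is optimal.

3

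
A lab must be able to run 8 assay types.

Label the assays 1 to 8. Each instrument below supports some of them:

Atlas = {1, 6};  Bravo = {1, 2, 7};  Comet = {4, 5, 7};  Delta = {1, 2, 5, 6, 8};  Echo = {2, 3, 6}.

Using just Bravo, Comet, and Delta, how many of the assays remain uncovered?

Union of Bravo, Comet, Delta = {1, 2, 4, 5, 6, 7, 8}.
Not covered: 3 — 1 assay.

1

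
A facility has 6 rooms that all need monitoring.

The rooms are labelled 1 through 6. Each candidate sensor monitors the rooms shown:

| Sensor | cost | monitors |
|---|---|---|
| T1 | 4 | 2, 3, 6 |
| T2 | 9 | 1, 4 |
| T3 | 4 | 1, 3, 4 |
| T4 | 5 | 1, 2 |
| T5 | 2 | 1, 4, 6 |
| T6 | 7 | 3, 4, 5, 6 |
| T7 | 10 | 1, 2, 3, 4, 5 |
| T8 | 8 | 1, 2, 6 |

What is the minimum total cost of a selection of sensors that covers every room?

T4, T6 together cover every room (T4 ∪ T6 = {1, 2, 3, 4, 5, 6}); total cost 5 + 7 = 12.
The greedy pick T5, T1, T6 costs 13; no covering selection beats 12.

12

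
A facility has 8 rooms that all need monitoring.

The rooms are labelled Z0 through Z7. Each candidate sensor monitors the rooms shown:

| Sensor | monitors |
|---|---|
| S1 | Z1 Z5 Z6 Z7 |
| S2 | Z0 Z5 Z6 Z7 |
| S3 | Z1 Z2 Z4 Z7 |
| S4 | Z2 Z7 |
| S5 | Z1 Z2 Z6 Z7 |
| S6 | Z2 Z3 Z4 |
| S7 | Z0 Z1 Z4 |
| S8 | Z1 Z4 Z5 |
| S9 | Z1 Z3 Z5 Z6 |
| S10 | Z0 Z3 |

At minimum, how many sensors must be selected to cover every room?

3

S2 and S3 and S9 together: S2 ∪ S3 ∪ S9 = {Z0, Z1, Z2, Z3, Z4, Z5, Z6, Z7} — every room is covered.
No 2 of the 10 sensors cover everything (all 45 combinations miss at least one room), so 3 is optimal.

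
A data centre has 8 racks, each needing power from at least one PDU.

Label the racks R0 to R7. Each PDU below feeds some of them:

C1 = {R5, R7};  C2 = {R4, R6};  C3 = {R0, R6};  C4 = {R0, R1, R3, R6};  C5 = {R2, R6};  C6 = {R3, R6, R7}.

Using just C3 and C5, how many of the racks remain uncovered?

5

Union of C3, C5 = {R0, R2, R6}.
Not covered: R1, R3, R4, R5, R7 — 5 racks.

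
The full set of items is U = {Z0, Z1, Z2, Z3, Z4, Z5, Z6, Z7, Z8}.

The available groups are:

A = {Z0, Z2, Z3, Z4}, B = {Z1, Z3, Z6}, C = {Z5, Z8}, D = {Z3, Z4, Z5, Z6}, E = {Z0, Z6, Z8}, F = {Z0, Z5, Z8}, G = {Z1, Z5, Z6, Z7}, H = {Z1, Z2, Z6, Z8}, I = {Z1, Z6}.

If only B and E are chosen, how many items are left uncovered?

Union of B, E = {Z0, Z1, Z3, Z6, Z8}.
Not covered: Z2, Z4, Z5, Z7 — 4 items.

4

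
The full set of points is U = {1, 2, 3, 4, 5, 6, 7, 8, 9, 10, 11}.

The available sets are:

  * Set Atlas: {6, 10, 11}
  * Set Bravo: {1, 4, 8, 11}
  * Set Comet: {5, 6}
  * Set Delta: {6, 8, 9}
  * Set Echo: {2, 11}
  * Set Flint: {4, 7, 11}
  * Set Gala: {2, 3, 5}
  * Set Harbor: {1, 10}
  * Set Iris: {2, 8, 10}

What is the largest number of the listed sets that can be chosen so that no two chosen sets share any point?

Delta, Flint, Gala, Harbor are pairwise disjoint (Delta={6,8,9}; Flint={4,7,11}; Gala={2,3,5}; Harbor={1,10}).
Every remaining set overlaps one of these, and no 5 of the listed sets are pairwise disjoint, so 4 is the maximum.

4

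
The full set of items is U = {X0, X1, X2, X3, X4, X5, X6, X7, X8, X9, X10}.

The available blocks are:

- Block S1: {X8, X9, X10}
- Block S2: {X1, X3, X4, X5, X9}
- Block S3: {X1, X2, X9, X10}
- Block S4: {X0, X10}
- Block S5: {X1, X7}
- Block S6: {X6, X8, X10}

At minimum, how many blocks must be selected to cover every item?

Take {S2, S3, S4, S5, S6}. Their union is {X0, X1, X2, X3, X4, X5, X6, X7, X8, X9, X10}, which is all 11 items.
No 4 of the 6 blocks cover everything (all 15 combinations miss at least one item), so 5 is optimal.

5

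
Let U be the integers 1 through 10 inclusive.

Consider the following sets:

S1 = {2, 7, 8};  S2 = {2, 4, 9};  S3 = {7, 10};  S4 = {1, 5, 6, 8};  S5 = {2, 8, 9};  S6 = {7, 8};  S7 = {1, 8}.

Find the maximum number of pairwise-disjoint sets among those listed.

S2, S3, S7 are pairwise disjoint (S2={2,4,9}; S3={7,10}; S7={1,8}).
Every remaining set overlaps one of these, and no 4 of the listed sets are pairwise disjoint, so 3 is the maximum.

3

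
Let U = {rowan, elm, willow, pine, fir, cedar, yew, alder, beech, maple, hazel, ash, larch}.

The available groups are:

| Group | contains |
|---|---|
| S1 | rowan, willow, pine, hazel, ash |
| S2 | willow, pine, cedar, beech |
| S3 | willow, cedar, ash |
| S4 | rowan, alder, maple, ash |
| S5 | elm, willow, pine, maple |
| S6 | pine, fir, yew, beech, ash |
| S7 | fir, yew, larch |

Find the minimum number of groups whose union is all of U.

S1 and S2 and S4 and S5 and S7 together: S1 ∪ S2 ∪ S4 ∪ S5 ∪ S7 = {rowan, elm, willow, pine, fir, cedar, yew, alder, beech, maple, hazel, ash, larch} — every item is covered.
No 4 of the 7 groups cover everything (all 35 combinations miss at least one item), so 5 is optimal.

5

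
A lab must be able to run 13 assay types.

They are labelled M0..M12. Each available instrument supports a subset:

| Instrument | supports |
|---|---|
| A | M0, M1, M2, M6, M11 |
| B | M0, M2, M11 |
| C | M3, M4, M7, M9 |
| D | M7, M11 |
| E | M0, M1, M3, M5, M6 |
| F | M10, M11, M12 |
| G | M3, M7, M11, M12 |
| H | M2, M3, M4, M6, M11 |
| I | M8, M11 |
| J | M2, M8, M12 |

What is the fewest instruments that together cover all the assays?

4

Take {C, E, F, J}. Their union is {M0, M1, M2, M3, M4, M5, M6, M7, M8, M9, M10, M11, M12}, which is all 13 assays.
Only E contains M5, so E is forced; the remaining 8 assays need at least 3 more instruments (each remaining instrument adds at most 3) — so at least 4 instruments are needed, and 4 is optimal.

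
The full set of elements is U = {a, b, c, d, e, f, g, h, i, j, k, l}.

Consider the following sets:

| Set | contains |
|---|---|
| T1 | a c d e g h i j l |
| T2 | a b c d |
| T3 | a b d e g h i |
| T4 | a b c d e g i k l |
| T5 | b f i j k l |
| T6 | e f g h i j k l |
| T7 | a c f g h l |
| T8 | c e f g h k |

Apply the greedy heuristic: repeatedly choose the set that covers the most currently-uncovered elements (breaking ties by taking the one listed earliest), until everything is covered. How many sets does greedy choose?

2

Greedy: pick T1 (covers 9 new) → pick T5 (covers 3 new). Total picks: 2.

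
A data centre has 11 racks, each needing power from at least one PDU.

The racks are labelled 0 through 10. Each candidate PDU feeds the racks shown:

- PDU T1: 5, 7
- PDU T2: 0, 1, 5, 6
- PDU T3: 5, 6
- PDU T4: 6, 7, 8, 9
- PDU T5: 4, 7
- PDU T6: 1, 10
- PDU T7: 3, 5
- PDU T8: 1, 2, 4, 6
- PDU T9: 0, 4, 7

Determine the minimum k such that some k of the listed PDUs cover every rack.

T4 and T6 and T7 and T8 and T9 together: T4 ∪ T6 ∪ T7 ∪ T8 ∪ T9 = {0, 1, 2, 3, 4, 5, 6, 7, 8, 9, 10} — every rack is covered.
No 4 of the 9 PDUs cover everything (all 126 combinations miss at least one rack), so 5 is optimal.

5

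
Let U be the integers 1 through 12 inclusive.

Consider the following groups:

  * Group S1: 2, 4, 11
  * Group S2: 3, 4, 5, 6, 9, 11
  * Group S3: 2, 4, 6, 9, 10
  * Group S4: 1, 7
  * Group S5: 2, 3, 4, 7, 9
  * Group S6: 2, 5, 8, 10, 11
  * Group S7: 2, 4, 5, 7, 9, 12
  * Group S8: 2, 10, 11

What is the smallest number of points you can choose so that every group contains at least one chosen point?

H = {1, 4, 10} meets every group (each contains at least one member of H), and |H| = 3.
No choice of 2 points meets every group, so 3 is the minimum.

3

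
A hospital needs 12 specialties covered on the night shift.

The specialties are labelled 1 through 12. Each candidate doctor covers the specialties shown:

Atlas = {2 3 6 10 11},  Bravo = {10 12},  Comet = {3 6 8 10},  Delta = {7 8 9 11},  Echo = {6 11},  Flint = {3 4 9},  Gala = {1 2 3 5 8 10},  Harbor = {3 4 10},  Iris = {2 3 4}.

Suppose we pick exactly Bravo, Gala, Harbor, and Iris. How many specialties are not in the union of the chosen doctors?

4

Union of Bravo, Gala, Harbor, Iris = {1, 2, 3, 4, 5, 8, 10, 12}.
Not covered: 6, 7, 9, 11 — 4 specialties.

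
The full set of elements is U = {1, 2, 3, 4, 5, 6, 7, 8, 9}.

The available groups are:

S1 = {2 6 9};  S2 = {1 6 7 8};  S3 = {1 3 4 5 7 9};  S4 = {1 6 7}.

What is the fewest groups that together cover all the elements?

S1, S2, and S3 cover everything between them: the union {1, 2, 3, 4, 5, 6, 7, 8, 9} is all of U.
Only S1 contains 2, so S1 is forced; the remaining 6 elements need at least 2 more groups (each remaining group adds at most 5) — so at least 3 groups are needed, and 3 is optimal.

3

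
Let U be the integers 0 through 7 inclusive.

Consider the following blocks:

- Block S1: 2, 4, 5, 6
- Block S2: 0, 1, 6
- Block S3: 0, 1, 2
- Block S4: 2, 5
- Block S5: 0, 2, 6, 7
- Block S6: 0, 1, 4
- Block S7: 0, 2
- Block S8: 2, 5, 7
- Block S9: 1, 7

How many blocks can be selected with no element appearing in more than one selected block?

S2, S8 are pairwise disjoint (S2={0,1,6}; S8={2,5,7}).
Every remaining block overlaps one of these, and no 3 of the listed blocks are pairwise disjoint, so 2 is the maximum.

2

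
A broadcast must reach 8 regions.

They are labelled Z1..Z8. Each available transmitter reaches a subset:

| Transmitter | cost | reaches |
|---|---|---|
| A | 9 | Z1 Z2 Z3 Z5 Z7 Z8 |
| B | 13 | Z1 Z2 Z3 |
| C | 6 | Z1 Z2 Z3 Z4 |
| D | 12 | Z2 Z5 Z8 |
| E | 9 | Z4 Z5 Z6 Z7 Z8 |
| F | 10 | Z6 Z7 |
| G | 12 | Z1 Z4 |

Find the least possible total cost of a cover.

C, E together cover every region (C ∪ E = {Z1, Z2, Z3, Z4, Z5, Z6, Z7, Z8}); total cost 6 + 9 = 15.
The greedy pick A, E costs 18; no covering selection beats 15.

15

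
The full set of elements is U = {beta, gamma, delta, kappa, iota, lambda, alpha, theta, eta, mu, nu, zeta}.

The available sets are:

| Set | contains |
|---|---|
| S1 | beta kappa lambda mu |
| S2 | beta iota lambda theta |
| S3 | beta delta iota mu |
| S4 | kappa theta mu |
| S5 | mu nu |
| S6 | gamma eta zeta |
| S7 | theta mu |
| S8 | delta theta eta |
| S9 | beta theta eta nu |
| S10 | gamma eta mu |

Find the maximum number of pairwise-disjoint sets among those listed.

3

S2, S5, S6 are pairwise disjoint (S2={beta,iota,lambda,theta}; S5={mu,nu}; S6={gamma,eta,zeta}).
Every remaining set overlaps one of these, and no 4 of the listed sets are pairwise disjoint, so 3 is the maximum.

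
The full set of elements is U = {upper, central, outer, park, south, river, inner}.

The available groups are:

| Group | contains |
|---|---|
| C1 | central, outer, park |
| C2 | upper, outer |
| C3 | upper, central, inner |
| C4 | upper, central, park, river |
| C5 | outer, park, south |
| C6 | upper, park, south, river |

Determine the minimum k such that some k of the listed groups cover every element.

3

C3, C5, and C6 cover everything between them: the union {upper, central, outer, park, south, river, inner} is all of U.
Only C3 contains inner, so C3 is forced; the remaining 4 elements need at least 2 more groups (each remaining group adds at most 3) — so at least 3 groups are needed, and 3 is optimal.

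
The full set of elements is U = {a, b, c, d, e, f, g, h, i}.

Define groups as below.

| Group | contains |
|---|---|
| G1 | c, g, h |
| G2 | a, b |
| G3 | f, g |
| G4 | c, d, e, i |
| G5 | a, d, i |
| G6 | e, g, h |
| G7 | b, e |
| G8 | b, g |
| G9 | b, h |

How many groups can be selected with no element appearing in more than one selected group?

G2, G3, G4 are pairwise disjoint (G2={a,b}; G3={f,g}; G4={c,d,e,i}).
Every remaining group overlaps one of these, and no 4 of the listed groups are pairwise disjoint, so 3 is the maximum.

3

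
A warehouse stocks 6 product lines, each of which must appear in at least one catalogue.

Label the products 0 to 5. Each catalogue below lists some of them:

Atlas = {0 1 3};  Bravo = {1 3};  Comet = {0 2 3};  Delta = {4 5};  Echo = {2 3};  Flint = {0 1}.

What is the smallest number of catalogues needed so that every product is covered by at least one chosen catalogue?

Take {Atlas, Comet, Delta}. Their union is {0, 1, 2, 3, 4, 5}, which is all 6 products.
Only Delta contains 4, so Delta is forced; the remaining 4 products need at least 2 more catalogues (each remaining catalogue adds at most 3) — so at least 3 catalogues are needed, and 3 is optimal.

3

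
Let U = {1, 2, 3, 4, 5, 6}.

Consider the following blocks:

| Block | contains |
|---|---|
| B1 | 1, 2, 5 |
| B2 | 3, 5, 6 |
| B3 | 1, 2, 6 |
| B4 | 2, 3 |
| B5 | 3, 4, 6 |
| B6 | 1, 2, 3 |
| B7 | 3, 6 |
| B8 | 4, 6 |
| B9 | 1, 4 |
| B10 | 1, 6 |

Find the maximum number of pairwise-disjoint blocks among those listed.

B4, B9 are pairwise disjoint (B4={2,3}; B9={1,4}).
Every remaining block overlaps one of these, and no 3 of the listed blocks are pairwise disjoint, so 2 is the maximum.

2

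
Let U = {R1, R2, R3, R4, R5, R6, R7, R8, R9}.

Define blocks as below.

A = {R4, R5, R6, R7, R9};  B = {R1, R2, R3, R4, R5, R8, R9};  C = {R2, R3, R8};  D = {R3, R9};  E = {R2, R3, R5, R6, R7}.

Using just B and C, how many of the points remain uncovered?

2

Union of B, C = {R1, R2, R3, R4, R5, R8, R9}.
Not covered: R6, R7 — 2 points.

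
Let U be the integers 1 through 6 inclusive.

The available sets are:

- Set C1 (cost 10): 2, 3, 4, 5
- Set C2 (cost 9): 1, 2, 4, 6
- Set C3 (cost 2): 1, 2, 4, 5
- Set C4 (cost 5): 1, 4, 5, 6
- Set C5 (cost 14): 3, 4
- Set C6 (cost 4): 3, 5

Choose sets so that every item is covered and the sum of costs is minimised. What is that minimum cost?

11

C3, C4, C6 together cover every item (C3 ∪ C4 ∪ C6 = {1, 2, 3, 4, 5, 6}); total cost 2 + 5 + 4 = 11.
No covering selection has total cost below 11.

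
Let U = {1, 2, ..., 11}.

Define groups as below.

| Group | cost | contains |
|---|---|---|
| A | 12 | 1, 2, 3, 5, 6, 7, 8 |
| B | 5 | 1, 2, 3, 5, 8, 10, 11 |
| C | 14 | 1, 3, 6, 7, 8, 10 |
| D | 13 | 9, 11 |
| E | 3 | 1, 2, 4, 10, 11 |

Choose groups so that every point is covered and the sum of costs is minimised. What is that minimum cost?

28

A, D, E together cover every point (A ∪ D ∪ E = {1, 2, 3, 4, 5, 6, 7, 8, 9, 10, 11}); total cost 12 + 13 + 3 = 28.
The greedy pick E, B, A, D costs 33; no covering selection beats 28.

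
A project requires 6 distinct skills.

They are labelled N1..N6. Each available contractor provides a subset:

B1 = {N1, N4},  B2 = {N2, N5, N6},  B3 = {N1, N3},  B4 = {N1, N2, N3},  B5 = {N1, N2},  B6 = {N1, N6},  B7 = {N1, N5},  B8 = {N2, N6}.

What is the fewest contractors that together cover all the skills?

3

Take {B1, B2, B4}. Their union is {N1, N2, N3, N4, N5, N6}, which is all 6 skills.
Only B1 contains N4, so B1 is forced; the remaining 4 skills need at least 2 more contractors (each remaining contractor adds at most 3) — so at least 3 contractors are needed, and 3 is optimal.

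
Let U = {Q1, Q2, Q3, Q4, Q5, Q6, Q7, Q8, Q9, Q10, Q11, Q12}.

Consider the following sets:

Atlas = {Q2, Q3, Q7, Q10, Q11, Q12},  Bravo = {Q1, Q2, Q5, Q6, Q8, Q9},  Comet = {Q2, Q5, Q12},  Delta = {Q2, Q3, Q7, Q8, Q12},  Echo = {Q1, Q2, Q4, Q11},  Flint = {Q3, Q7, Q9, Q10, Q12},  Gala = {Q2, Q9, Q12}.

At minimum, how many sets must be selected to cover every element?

3

Take {Atlas, Bravo, Echo}. Their union is {Q1, Q2, Q3, Q4, Q5, Q6, Q7, Q8, Q9, Q10, Q11, Q12}, which is all 12 elements.
Only Echo contains Q4, so Echo is forced; the remaining 8 elements need at least 2 more sets (each remaining set adds at most 5) — so at least 3 sets are needed, and 3 is optimal.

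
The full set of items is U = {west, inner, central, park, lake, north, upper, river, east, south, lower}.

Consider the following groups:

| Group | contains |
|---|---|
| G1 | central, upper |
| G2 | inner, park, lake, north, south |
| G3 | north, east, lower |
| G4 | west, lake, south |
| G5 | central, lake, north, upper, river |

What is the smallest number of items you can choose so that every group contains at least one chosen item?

3

H = {lake, upper, east} meets every group (each contains at least one member of H), and |H| = 3.
The groups G1, G3, G4 are pairwise disjoint, so any hitting set needs a separate item for each — at least 3. Hence 3 is optimal.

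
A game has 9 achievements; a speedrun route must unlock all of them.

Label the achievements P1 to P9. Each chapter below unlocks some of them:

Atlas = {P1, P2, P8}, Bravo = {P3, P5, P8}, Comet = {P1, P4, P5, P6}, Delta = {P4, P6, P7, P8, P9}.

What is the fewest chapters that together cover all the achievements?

Atlas and Bravo and Delta together: Atlas ∪ Bravo ∪ Delta = {P1, P2, P3, P4, P5, P6, P7, P8, P9} — every achievement is covered.
Only Atlas contains P2, so Atlas is forced; the remaining 6 achievements need at least 2 more chapters (each remaining chapter adds at most 4) — so at least 3 chapters are needed, and 3 is optimal.

3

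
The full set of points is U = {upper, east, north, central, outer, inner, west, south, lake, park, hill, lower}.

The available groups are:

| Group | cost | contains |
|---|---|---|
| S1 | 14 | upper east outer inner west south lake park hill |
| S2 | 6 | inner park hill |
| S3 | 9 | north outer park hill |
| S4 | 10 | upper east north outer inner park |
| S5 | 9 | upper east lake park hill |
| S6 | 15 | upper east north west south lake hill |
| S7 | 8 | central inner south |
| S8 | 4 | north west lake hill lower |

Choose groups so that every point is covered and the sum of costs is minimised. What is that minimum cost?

S4, S7, S8 together cover every point (S4 ∪ S7 ∪ S8 = {upper, east, north, central, outer, inner, west, south, lake, park, hill, lower}); total cost 10 + 8 + 4 = 22.
No covering selection has total cost below 22.

22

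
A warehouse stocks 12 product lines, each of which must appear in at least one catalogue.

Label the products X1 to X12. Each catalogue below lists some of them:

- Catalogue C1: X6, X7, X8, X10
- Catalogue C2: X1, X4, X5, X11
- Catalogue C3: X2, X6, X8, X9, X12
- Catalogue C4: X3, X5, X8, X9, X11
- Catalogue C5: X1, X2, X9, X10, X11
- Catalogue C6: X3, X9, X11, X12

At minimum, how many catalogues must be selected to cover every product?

Take {C1, C2, C3, C4}. Their union is {X1, X2, X3, X4, X5, X6, X7, X8, X9, X10, X11, X12}, which is all 12 products.
No 3 of the 6 catalogues cover everything (all 20 combinations miss at least one product), so 4 is optimal.

4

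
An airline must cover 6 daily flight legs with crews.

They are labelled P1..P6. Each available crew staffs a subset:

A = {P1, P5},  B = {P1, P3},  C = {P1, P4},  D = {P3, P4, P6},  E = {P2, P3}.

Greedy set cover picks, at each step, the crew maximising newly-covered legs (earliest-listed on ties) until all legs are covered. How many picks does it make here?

Greedy: pick D (covers 3 new) → pick A (covers 2 new) → pick E (covers 1 new). Total picks: 3.

3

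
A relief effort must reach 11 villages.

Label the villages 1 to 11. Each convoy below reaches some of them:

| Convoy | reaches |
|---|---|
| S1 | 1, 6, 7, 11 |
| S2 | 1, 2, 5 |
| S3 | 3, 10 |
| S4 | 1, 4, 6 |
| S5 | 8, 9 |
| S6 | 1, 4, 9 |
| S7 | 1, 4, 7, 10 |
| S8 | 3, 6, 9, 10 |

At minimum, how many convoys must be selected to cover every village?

Take {S1, S2, S4, S5, S8}. Their union is {1, 2, 3, 4, 5, 6, 7, 8, 9, 10, 11}, which is all 11 villages.
No 4 of the 8 convoys cover everything (all 70 combinations miss at least one village), so 5 is optimal.

5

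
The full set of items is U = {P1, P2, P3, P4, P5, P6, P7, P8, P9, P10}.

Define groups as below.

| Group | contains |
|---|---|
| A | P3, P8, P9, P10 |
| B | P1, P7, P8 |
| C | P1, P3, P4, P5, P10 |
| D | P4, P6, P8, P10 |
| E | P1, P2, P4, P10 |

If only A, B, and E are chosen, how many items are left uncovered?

Union of A, B, E = {P1, P2, P3, P4, P7, P8, P9, P10}.
Not covered: P5, P6 — 2 items.

2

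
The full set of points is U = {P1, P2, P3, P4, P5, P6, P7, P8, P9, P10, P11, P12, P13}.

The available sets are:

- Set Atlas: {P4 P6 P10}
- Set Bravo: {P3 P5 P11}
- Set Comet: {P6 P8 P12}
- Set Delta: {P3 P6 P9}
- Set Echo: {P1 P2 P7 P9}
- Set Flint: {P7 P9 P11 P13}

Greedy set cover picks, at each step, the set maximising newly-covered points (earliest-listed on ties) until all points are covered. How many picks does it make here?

5

Greedy: pick Echo (covers 4 new) → pick Atlas (covers 3 new) → pick Bravo (covers 3 new) → pick Comet (covers 2 new) → pick Flint (covers 1 new). Total picks: 5.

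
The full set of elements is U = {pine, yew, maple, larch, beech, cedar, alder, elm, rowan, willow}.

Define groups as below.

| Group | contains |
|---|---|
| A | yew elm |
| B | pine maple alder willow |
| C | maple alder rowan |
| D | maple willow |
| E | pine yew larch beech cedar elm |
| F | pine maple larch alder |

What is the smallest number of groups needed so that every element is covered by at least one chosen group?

Take {C, D, E}. Their union is {pine, yew, maple, larch, beech, cedar, alder, elm, rowan, willow}, which is all 10 elements.
Only E contains beech, so E is forced; the remaining 4 elements need at least 2 more groups (each remaining group adds at most 3) — so at least 3 groups are needed, and 3 is optimal.

3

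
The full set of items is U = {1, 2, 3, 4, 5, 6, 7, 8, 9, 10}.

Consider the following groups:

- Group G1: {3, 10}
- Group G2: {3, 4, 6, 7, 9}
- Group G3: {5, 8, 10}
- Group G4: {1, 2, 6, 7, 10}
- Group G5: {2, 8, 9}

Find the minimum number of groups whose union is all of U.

3

Take {G2, G3, G4}. Their union is {1, 2, 3, 4, 5, 6, 7, 8, 9, 10}, which is all 10 items.
Only G4 contains 1, so G4 is forced; the remaining 5 items need at least 2 more groups (each remaining group adds at most 3) — so at least 3 groups are needed, and 3 is optimal.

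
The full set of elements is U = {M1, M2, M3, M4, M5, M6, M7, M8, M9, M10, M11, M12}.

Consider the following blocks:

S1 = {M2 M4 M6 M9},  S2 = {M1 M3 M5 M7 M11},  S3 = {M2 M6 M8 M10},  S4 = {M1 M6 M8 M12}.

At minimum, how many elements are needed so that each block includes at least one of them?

The 2 elements {M5, M6} hit every block.
The blocks S1, S2 are pairwise disjoint, so any hitting set needs a separate element for each — at least 2. Hence 2 is optimal.

2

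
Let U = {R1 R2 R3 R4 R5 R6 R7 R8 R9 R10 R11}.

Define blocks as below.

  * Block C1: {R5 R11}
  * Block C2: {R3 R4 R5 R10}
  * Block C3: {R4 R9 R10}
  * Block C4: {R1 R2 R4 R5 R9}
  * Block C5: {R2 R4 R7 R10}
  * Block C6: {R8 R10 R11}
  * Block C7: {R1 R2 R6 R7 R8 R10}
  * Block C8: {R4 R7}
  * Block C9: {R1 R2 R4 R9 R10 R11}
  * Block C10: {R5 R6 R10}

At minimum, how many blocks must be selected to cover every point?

3

C2, C7, and C9 cover everything between them: the union {R1, R2, R3, R4, R5, R6, R7, R8, R9, R10, R11} is all of U.
Only C2 contains R3, so C2 is forced; the remaining 7 points need at least 2 more blocks (each remaining block adds at most 5) — so at least 3 blocks are needed, and 3 is optimal.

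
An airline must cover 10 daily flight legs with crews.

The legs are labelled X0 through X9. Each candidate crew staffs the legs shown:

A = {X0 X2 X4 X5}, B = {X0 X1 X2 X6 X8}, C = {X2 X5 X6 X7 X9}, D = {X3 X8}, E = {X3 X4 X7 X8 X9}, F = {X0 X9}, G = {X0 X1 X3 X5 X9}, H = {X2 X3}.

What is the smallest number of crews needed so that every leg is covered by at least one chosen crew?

3

Take {B, E, G}. Their union is {X0, X1, X2, X3, X4, X5, X6, X7, X8, X9}, which is all 10 legs.
No 2 of the 8 crews cover everything (all 28 combinations miss at least one leg), so 3 is optimal.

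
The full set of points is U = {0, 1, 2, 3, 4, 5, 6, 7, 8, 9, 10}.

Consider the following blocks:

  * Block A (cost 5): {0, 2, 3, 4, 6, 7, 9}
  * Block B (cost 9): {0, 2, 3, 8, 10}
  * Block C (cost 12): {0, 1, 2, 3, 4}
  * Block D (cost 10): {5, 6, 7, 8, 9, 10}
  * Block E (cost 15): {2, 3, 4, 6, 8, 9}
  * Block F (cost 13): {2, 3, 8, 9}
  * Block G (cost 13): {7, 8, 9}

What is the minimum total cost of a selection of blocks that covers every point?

C, D together cover every point (C ∪ D = {0, 1, 2, 3, 4, 5, 6, 7, 8, 9, 10}); total cost 12 + 10 = 22.
The greedy pick A, D, C costs 27; no covering selection beats 22.

22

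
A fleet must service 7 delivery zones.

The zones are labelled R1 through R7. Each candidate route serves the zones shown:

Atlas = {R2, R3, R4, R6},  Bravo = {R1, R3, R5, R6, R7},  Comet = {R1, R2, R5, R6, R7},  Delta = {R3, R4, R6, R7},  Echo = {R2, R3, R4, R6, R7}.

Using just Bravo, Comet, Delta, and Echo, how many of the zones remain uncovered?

0

Union of Bravo, Comet, Delta, Echo = {R1, R2, R3, R4, R5, R6, R7} — that's every zone, so 0 are uncovered.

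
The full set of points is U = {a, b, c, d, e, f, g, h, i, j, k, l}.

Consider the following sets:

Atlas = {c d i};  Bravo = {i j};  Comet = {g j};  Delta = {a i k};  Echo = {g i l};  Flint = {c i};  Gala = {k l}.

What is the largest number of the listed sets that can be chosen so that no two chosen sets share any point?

3

Atlas, Comet, Gala are pairwise disjoint (Atlas={c,d,i}; Comet={g,j}; Gala={k,l}).
Every remaining set overlaps one of these, and no 4 of the listed sets are pairwise disjoint, so 3 is the maximum.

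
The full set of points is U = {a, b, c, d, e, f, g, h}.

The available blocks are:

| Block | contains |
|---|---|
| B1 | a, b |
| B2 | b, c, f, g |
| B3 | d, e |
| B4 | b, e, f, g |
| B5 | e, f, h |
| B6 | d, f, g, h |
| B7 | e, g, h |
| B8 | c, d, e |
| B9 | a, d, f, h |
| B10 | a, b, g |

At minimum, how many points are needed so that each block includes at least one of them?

T = {b, e, h} meets every block (each contains at least one member of T), and |T| = 3.
No choice of 2 points meets every block, so 3 is the minimum.

3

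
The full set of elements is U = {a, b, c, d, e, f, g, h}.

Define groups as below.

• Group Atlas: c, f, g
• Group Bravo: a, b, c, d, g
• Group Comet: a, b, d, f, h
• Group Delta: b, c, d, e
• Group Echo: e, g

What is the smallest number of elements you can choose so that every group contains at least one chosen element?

T = {b, g} meets every group (each contains at least one member of T), and |T| = 2.
The groups Comet, Echo are pairwise disjoint, so any hitting set needs a separate element for each — at least 2. Hence 2 is optimal.

2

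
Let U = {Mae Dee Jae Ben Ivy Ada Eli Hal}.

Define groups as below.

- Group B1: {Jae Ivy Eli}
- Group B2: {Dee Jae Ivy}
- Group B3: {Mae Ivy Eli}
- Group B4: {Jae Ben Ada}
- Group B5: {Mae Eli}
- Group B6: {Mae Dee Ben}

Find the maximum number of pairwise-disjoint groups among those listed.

B1, B6 are pairwise disjoint (B1={Jae,Ivy,Eli}; B6={Mae,Dee,Ben}).
Every remaining group overlaps one of these, and no 3 of the listed groups are pairwise disjoint, so 2 is the maximum.

2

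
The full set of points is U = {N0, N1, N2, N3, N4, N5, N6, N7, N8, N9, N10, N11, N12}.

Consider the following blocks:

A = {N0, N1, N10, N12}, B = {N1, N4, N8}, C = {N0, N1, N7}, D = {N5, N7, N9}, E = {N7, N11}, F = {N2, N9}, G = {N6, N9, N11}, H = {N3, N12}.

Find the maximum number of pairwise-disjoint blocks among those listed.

4

B, E, F, H are pairwise disjoint (B={N1,N4,N8}; E={N7,N11}; F={N2,N9}; H={N3,N12}).
Every remaining block overlaps one of these, and no 5 of the listed blocks are pairwise disjoint, so 4 is the maximum.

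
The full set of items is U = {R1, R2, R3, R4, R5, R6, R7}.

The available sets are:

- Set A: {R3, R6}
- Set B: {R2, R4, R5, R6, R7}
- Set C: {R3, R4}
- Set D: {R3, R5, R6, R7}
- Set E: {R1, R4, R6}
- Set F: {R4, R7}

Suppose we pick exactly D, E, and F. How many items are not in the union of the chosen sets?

Union of D, E, F = {R1, R3, R4, R5, R6, R7}.
Not covered: R2 — 1 item.

1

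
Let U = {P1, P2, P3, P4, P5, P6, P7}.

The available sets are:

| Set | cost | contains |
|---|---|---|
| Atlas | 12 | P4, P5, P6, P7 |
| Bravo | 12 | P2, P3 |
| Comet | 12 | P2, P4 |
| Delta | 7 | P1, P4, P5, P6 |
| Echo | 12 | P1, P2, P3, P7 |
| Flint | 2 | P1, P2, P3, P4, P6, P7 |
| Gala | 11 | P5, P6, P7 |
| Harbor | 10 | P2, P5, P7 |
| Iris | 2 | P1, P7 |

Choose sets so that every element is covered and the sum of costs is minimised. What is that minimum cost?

9

Delta, Flint together cover every element (Delta ∪ Flint = {P1, P2, P3, P4, P5, P6, P7}); total cost 7 + 2 = 9.
No covering selection has total cost below 9.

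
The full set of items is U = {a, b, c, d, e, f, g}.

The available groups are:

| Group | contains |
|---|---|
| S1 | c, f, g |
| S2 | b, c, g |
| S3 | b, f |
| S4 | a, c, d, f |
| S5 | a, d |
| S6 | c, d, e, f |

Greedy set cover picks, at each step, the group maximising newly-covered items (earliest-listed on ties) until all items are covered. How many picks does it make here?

3

Greedy: pick S4 (covers 4 new) → pick S2 (covers 2 new) → pick S6 (covers 1 new). Total picks: 3.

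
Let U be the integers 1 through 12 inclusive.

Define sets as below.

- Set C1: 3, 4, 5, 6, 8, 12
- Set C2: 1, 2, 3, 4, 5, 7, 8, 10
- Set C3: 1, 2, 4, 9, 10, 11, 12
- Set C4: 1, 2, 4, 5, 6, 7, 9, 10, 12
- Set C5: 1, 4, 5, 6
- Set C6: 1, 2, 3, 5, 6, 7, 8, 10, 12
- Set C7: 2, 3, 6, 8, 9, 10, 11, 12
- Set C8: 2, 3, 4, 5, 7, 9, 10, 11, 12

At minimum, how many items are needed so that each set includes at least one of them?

2

Take H = {5, 10}. Each listed set contains at least one of these, so H is a hitting set of size 2.
No single item lies in every set, so at least 2 are needed and 2 is optimal.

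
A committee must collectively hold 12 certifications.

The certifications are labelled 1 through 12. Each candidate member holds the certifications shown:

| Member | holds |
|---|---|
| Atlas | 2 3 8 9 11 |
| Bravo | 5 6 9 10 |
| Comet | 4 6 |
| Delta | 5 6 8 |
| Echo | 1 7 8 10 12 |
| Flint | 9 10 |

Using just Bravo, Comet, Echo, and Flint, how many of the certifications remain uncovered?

3

Union of Bravo, Comet, Echo, Flint = {1, 4, 5, 6, 7, 8, 9, 10, 12}.
Not covered: 2, 3, 11 — 3 certifications.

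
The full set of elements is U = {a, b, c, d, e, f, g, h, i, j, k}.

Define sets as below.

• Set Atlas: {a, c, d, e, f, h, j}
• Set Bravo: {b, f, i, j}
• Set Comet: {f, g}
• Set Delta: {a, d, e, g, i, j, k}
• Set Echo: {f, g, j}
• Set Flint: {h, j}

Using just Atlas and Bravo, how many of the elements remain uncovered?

2

Union of Atlas, Bravo = {a, b, c, d, e, f, h, i, j}.
Not covered: g, k — 2 elements.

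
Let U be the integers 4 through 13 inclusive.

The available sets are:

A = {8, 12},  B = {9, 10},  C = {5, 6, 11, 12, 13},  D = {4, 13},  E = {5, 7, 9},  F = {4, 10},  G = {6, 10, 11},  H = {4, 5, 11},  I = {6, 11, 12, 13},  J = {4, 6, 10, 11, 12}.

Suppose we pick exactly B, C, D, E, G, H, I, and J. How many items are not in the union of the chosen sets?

1

Union of B, C, D, E, G, H, I, J = {4, 5, 6, 7, 9, 10, 11, 12, 13}.
Not covered: 8 — 1 item.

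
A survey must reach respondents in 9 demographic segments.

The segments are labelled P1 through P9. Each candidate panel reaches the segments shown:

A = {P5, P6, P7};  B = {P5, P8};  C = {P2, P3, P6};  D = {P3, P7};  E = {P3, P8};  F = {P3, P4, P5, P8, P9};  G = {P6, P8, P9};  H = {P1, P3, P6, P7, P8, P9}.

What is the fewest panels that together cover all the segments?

3

Take {C, F, H}. Their union is {P1, P2, P3, P4, P5, P6, P7, P8, P9}, which is all 9 segments.
Only H contains P1, so H is forced; the remaining 3 segments need at least 2 more panels (each remaining panel adds at most 2) — so at least 3 panels are needed, and 3 is optimal.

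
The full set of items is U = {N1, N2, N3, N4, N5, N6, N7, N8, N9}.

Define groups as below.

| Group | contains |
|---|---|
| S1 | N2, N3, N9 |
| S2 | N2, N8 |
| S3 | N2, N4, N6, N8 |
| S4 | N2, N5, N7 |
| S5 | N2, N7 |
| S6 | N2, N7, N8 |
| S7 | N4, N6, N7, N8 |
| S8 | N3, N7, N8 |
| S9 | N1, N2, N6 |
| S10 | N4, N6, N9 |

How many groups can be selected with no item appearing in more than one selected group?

2

S6, S10 are pairwise disjoint (S6={N2,N7,N8}; S10={N4,N6,N9}).
Every remaining group overlaps one of these, and no 3 of the listed groups are pairwise disjoint, so 2 is the maximum.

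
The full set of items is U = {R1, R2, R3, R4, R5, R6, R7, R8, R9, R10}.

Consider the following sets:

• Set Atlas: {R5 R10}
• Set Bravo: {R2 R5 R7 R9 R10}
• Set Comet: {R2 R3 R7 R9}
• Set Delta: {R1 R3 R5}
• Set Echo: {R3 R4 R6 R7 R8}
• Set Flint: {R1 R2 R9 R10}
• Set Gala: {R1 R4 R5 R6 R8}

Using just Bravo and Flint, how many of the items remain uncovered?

Union of Bravo, Flint = {R1, R2, R5, R7, R9, R10}.
Not covered: R3, R4, R6, R8 — 4 items.

4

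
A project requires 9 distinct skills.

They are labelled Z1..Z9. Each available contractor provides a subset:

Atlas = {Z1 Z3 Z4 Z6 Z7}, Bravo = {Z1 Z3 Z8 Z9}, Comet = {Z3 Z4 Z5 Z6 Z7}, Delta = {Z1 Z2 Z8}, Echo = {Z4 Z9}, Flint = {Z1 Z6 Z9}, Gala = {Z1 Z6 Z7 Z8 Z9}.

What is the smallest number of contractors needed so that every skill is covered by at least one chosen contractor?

3

Comet and Delta and Flint together: Comet ∪ Delta ∪ Flint = {Z1, Z2, Z3, Z4, Z5, Z6, Z7, Z8, Z9} — every skill is covered.
Only Delta contains Z2, so Delta is forced; the remaining 6 skills need at least 2 more contractors (each remaining contractor adds at most 5) — so at least 3 contractors are needed, and 3 is optimal.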